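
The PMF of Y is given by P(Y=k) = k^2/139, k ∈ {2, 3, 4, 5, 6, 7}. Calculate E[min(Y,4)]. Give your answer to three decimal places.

E[min(Y,4)] = Σ min(y,4)·P(Y=y)
 = 2·4/139 + 3·9/139 + 4·16/139 + 4·25/139 + 4·36/139 + 4·49/139
 = 8/139 + 27/139 + 64/139 + 100/139 + 144/139 + 196/139
 = 539/139

3.878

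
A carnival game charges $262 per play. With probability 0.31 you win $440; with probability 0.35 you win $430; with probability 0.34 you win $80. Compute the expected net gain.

52.1

E[payout] = 440·0.31 + 430·0.35 + 80·0.34
 = 136.4 + 150.5 + 27.2
 = 314.1
Net = 314.1 - 262 = 52.1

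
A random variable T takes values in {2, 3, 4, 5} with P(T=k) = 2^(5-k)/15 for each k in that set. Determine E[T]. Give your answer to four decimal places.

E[T] = Σ t·P(T=t)
 = 2·8/15 + 3·4/15 + 4·2/15 + 5·1/15
 = 16/15 + 4/5 + 8/15 + 1/3
 = 41/15

2.7333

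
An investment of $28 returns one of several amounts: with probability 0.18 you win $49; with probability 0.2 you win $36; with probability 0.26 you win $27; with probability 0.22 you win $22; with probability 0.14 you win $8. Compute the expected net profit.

E[payout] = 49·0.18 + 36·0.2 + 27·0.26 + 22·0.22 + 8·0.14
 = 8.82 + 7.2 + 7.02 + 4.84 + 1.12
 = 29
Net = 29 - 28 = 1

1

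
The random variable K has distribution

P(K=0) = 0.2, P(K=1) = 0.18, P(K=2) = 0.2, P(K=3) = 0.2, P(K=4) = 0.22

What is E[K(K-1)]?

4.24

E[K(K-1)] = Σ k(k-1)·P(K=k)
 = 0·0.2 + 0·0.18 + 2·0.2 + 6·0.2 + 12·0.22
 = 0 + 0 + 0.4 + 1.2 + 2.64
 = 4.24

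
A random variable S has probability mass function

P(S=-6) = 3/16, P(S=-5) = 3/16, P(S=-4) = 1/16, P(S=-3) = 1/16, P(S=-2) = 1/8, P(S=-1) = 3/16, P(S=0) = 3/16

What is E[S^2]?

13.6875

E[S^2] = Σ s^2·P(S=s)
 = 36·3/16 + 25·3/16 + 16·1/16 + 9·1/16 + 4·1/8 + 1·3/16 + 0·3/16
 = 27/4 + 75/16 + 1 + 9/16 + 1/2 + 3/16 + 0
 = 219/16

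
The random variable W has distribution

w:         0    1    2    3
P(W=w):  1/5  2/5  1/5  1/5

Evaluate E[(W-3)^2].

3.6

E[(W-3)^2] = Σ (w-3)^2·P(W=w)
 = 9·1/5 + 4·2/5 + 1·1/5 + 0·1/5
 = 9/5 + 8/5 + 1/5 + 0
 = 18/5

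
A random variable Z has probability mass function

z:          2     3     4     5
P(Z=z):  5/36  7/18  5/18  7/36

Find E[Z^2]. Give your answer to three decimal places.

13.361

E[Z^2] = Σ z^2·P(Z=z)
 = 4·5/36 + 9·7/18 + 16·5/18 + 25·7/36
 = 5/9 + 7/2 + 40/9 + 175/36
 = 481/36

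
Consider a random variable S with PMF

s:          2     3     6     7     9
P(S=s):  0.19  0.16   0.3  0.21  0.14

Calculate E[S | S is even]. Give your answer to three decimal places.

4.449

P(S is even) = 0.19 + 0.3 = 0.49.
E[S | S is even] = [2·0.19 + 6·0.3] / 0.49
 = 2.18 / 0.49
 = 218/49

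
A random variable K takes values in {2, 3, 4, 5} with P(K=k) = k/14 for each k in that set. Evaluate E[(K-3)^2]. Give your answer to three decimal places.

1.857

E[(K-3)^2] = Σ (k-3)^2·P(K=k)
 = 1·1/7 + 0·3/14 + 1·2/7 + 4·5/14
 = 1/7 + 0 + 2/7 + 10/7
 = 13/7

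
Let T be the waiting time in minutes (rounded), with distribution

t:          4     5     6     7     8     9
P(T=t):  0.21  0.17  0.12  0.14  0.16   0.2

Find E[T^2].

45.23

E[T^2] = Σ t^2·P(T=t)
 = 16·0.21 + 25·0.17 + 36·0.12 + 49·0.14 + 64·0.16 + 81·0.2
 = 3.36 + 4.25 + 4.32 + 6.86 + 10.24 + 16.2
 = 45.23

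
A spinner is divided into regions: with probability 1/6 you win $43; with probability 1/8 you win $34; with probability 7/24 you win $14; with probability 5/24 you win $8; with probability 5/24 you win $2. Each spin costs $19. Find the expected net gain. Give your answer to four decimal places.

-1.4167

E[payout] = 43·1/6 + 34·1/8 + 14·7/24 + 8·5/24 + 2·5/24
 = 43/6 + 17/4 + 49/12 + 5/3 + 5/12
 = 211/12
Net = 211/12 - 19 = -17/12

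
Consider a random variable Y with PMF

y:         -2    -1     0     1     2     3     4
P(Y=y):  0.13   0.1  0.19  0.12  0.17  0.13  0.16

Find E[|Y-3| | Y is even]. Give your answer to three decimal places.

P(Y is even) = 0.13 + 0.19 + 0.17 + 0.16 = 0.65.
E[|Y-3| | Y is even] = [5·0.13 + 3·0.19 + 1·0.17 + 1·0.16] / 0.65
 = 1.55 / 0.65
 = 31/13

2.385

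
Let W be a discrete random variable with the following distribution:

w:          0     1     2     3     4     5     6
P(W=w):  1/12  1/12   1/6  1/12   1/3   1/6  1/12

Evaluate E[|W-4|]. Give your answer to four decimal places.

E[|W-4|] = Σ |w-4|·P(W=w)
 = 4·1/12 + 3·1/12 + 2·1/6 + 1·1/12 + 0·1/3 + 1·1/6 + 2·1/12
 = 1/3 + 1/4 + 1/3 + 1/12 + 0 + 1/6 + 1/6
 = 4/3

1.3333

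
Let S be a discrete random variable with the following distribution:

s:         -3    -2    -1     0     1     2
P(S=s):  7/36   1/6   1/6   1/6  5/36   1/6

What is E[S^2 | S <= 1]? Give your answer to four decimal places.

P(S <= 1) = 7/36 + 1/6 + 1/6 + 1/6 + 5/36 = 5/6.
E[S^2 | S <= 1] = [9·7/36 + 4·1/6 + 1·1/6 + 0·1/6 + 1·5/36] / (5/6)
 = 49/18 / (5/6)
 = 49/15

3.2667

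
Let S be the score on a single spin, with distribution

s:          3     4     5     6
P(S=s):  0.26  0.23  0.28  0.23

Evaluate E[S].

E[S] = Σ s·P(S=s)
 = 3·0.26 + 4·0.23 + 5·0.28 + 6·0.23
 = 0.78 + 0.92 + 1.4 + 1.38
 = 4.48

4.48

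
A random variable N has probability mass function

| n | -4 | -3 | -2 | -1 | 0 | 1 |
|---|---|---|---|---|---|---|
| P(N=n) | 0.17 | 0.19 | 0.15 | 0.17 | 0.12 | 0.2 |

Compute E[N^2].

5.4

E[N^2] = Σ n^2·P(N=n)
 = 16·0.17 + 9·0.19 + 4·0.15 + 1·0.17 + 0·0.12 + 1·0.2
 = 2.72 + 1.71 + 0.6 + 0.17 + 0 + 0.2
 = 5.4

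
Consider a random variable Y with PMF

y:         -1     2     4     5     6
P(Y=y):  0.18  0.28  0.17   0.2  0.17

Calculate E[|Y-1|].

2.8

E[|Y-1|] = Σ |y-1|·P(Y=y)
 = 2·0.18 + 1·0.28 + 3·0.17 + 4·0.2 + 5·0.17
 = 0.36 + 0.28 + 0.51 + 0.8 + 0.85
 = 2.8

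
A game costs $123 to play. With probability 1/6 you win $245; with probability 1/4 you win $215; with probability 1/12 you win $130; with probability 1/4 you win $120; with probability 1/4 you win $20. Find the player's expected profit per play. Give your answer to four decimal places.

17.4167

E[payout] = 245·1/6 + 215·1/4 + 130·1/12 + 120·1/4 + 20·1/4
 = 245/6 + 215/4 + 65/6 + 30 + 5
 = 1685/12
Net = 1685/12 - 123 = 209/12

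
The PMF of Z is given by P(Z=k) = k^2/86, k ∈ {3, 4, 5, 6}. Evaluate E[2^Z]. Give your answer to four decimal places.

39.9070

E[2^Z] = Σ 2^z·P(Z=z)
 = 8·9/86 + 16·8/43 + 32·25/86 + 64·18/43
 = 36/43 + 128/43 + 400/43 + 1152/43
 = 1716/43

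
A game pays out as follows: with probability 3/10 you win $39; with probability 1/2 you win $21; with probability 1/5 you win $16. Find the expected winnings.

25.4

E[payout] = 39·3/10 + 21·1/2 + 16·1/5
 = 117/10 + 21/2 + 16/5
 = 127/5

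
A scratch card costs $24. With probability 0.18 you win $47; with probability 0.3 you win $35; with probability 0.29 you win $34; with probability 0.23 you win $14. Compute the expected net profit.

8.04

E[payout] = 47·0.18 + 35·0.3 + 34·0.29 + 14·0.23
 = 8.46 + 10.5 + 9.86 + 3.22
 = 32.04
Net = 32.04 - 24 = 8.04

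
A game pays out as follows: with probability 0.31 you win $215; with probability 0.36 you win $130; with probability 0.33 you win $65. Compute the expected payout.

E[payout] = 215·0.31 + 130·0.36 + 65·0.33
 = 66.65 + 46.8 + 21.45
 = 134.9

134.9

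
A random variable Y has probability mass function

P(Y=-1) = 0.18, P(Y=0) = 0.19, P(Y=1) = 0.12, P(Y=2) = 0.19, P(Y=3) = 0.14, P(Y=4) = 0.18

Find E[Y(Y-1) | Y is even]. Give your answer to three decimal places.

4.536

P(Y is even) = 0.19 + 0.19 + 0.18 = 0.56.
E[Y(Y-1) | Y is even] = [0·0.19 + 2·0.19 + 12·0.18] / 0.56
 = 2.54 / 0.56
 = 127/28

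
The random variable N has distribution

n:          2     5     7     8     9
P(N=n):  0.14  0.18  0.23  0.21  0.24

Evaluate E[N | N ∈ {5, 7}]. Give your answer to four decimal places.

6.1220

P(N ∈ {5, 7}) = 0.18 + 0.23 = 0.41.
E[N | N ∈ {5, 7}] = [5·0.18 + 7·0.23] / 0.41
 = 2.51 / 0.41
 = 251/41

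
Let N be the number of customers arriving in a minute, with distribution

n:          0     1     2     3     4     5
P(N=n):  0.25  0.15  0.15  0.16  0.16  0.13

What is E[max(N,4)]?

E[max(N,4)] = Σ max(n,4)·P(N=n)
 = 4·0.25 + 4·0.15 + 4·0.15 + 4·0.16 + 4·0.16 + 5·0.13
 = 1 + 0.6 + 0.6 + 0.64 + 0.64 + 0.65
 = 4.13

4.13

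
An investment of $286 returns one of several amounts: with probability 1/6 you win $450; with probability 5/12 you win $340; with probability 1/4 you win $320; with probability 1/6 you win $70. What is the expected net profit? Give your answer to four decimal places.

22.3333

E[payout] = 450·1/6 + 340·5/12 + 320·1/4 + 70·1/6
 = 75 + 425/3 + 80 + 35/3
 = 925/3
Net = 925/3 - 286 = 67/3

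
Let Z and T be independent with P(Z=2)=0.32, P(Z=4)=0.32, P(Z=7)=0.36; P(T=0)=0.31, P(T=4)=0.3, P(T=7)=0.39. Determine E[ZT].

17.4492

E[ZT] = Σ_z Σ_t zt · P(Z=z)P(T=t)
 = 0·0.0992 + 8·0.096 + 14·0.1248 + 0·0.0992 + 16·0.096 + 28·0.1248 + 0·0.1116 + 28·0.108 + 49·0.1404
 = 0 + 0.768 + 1.7472 + 0 + 1.536 + 3.4944 + 0 + 3.024 + 6.8796
 = 17.4492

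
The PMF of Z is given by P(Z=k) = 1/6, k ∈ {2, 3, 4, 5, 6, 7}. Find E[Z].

4.5

E[Z] = Σ z·P(Z=z)
 = 2·1/6 + 3·1/6 + 4·1/6 + 5·1/6 + 6·1/6 + 7·1/6
 = 1/3 + 1/2 + 2/3 + 5/6 + 1 + 7/6
 = 9/2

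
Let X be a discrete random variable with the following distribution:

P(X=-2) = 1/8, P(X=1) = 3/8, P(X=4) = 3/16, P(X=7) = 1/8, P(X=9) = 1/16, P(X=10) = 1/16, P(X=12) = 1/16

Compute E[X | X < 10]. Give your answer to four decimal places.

2.6429

P(X < 10) = 1/8 + 3/8 + 3/16 + 1/8 + 1/16 = 7/8.
E[X | X < 10] = [(-2)·1/8 + 1·3/8 + 4·3/16 + 7·1/8 + 9·1/16] / (7/8)
 = 37/16 / (7/8)
 = 37/14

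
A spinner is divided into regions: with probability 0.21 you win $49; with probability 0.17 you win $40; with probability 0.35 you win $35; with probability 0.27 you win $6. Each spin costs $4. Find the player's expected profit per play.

26.96

E[payout] = 49·0.21 + 40·0.17 + 35·0.35 + 6·0.27
 = 10.29 + 6.8 + 12.25 + 1.62
 = 30.96
Net = 30.96 - 4 = 26.96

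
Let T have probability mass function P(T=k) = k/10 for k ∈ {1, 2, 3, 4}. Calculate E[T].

3

E[T] = Σ t·P(T=t)
 = 1·1/10 + 2·1/5 + 3·3/10 + 4·2/5
 = 1/10 + 2/5 + 9/10 + 8/5
 = 3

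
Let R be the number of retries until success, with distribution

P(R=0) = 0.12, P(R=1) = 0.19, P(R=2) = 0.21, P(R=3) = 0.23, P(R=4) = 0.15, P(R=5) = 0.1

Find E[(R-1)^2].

E[(R-1)^2] = Σ (r-1)^2·P(R=r)
 = 1·0.12 + 0·0.19 + 1·0.21 + 4·0.23 + 9·0.15 + 16·0.1
 = 0.12 + 0 + 0.21 + 0.92 + 1.35 + 1.6
 = 4.2

4.2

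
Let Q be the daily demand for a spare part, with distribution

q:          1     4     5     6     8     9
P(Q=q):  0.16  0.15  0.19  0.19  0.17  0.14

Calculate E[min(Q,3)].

E[min(Q,3)] = Σ min(q,3)·P(Q=q)
 = 1·0.16 + 3·0.15 + 3·0.19 + 3·0.19 + 3·0.17 + 3·0.14
 = 0.16 + 0.45 + 0.57 + 0.57 + 0.51 + 0.42
 = 2.68

2.68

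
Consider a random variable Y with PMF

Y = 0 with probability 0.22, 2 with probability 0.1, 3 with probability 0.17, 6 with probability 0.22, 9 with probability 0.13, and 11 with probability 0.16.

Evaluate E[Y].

4.96

E[Y] = Σ y·P(Y=y)
 = 0·0.22 + 2·0.1 + 3·0.17 + 6·0.22 + 9·0.13 + 11·0.16
 = 0 + 0.2 + 0.51 + 1.32 + 1.17 + 1.76
 = 4.96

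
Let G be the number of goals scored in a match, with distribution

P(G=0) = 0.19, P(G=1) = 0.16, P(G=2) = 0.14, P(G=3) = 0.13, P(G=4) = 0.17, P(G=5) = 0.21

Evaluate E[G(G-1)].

7.3

E[G(G-1)] = Σ g(g-1)·P(G=g)
 = 0·0.19 + 0·0.16 + 2·0.14 + 6·0.13 + 12·0.17 + 20·0.21
 = 0 + 0 + 0.28 + 0.78 + 2.04 + 4.2
 = 7.3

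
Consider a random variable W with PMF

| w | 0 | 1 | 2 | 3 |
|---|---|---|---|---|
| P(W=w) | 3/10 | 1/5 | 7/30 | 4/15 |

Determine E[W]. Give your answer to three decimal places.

E[W] = Σ w·P(W=w)
 = 0·3/10 + 1·1/5 + 2·7/30 + 3·4/15
 = 0 + 1/5 + 7/15 + 4/5
 = 22/15

1.467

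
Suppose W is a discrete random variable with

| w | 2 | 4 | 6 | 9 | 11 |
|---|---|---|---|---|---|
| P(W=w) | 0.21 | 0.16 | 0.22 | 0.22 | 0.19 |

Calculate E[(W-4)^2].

E[(W-4)^2] = Σ (w-4)^2·P(W=w)
 = 4·0.21 + 0·0.16 + 4·0.22 + 25·0.22 + 49·0.19
 = 0.84 + 0 + 0.88 + 5.5 + 9.31
 = 16.53

16.53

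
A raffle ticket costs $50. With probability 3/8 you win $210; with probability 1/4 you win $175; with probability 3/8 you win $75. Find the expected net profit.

E[payout] = 210·3/8 + 175·1/4 + 75·3/8
 = 315/4 + 175/4 + 225/8
 = 1205/8
Net = 1205/8 - 50 = 805/8

100.625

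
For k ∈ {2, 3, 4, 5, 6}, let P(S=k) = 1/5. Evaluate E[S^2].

18

E[S^2] = Σ s^2·P(S=s)
 = 4·1/5 + 9·1/5 + 16·1/5 + 25·1/5 + 36·1/5
 = 4/5 + 9/5 + 16/5 + 5 + 36/5
 = 18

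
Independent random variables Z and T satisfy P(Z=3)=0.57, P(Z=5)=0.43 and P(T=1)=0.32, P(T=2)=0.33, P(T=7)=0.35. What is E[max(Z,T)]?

E[max(Z,T)] = Σ_z Σ_t max(z,t) · P(Z=z)P(T=t)
 = 3·0.1824 + 3·0.1881 + 7·0.1995 + 5·0.1376 + 5·0.1419 + 7·0.1505
 = 0.5472 + 0.5643 + 1.3965 + 0.688 + 0.7095 + 1.0535
 = 4.959

4.959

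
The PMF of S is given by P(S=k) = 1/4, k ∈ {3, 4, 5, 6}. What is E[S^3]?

E[S^3] = Σ s^3·P(S=s)
 = 27·1/4 + 64·1/4 + 125·1/4 + 216·1/4
 = 27/4 + 16 + 125/4 + 54
 = 108

108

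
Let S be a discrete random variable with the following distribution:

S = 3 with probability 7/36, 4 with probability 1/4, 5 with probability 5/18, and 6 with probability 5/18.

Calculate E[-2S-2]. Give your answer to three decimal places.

E[-2S-2] = Σ (-2s-2)·P(S=s)
 = (-8)·7/36 + (-10)·1/4 + (-12)·5/18 + (-14)·5/18
 = (-14/9) + (-5/2) + (-10/3) + (-35/9)
 = -203/18

-11.278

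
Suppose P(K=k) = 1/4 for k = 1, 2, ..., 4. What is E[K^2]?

E[K^2] = Σ k^2·P(K=k)
 = 1·1/4 + 4·1/4 + 9·1/4 + 16·1/4
 = 1/4 + 1 + 9/4 + 4
 = 15/2

7.5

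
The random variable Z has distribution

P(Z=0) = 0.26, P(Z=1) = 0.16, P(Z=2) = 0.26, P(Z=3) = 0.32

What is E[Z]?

1.64

E[Z] = Σ z·P(Z=z)
 = 0·0.26 + 1·0.16 + 2·0.26 + 3·0.32
 = 0 + 0.16 + 0.52 + 0.96
 = 1.64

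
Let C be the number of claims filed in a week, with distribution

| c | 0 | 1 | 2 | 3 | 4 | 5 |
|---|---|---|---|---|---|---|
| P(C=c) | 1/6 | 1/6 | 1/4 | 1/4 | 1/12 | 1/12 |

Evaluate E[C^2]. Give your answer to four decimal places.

E[C^2] = Σ c^2·P(C=c)
 = 0·1/6 + 1·1/6 + 4·1/4 + 9·1/4 + 16·1/12 + 25·1/12
 = 0 + 1/6 + 1 + 9/4 + 4/3 + 25/12
 = 41/6

6.8333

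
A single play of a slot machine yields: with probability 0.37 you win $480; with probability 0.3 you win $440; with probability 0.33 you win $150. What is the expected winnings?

E[payout] = 480·0.37 + 440·0.3 + 150·0.33
 = 177.6 + 132 + 49.5
 = 359.1

359.1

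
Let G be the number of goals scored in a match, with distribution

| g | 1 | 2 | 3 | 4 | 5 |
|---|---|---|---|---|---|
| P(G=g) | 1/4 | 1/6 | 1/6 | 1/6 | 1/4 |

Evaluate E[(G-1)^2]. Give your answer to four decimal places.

6.3333

E[(G-1)^2] = Σ (g-1)^2·P(G=g)
 = 0·1/4 + 1·1/6 + 4·1/6 + 9·1/6 + 16·1/4
 = 0 + 1/6 + 2/3 + 3/2 + 4
 = 19/3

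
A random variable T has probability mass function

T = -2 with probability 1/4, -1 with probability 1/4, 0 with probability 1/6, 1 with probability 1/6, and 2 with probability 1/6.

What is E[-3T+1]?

1.75

E[-3T+1] = Σ (-3t+1)·P(T=t)
 = 7·1/4 + 4·1/4 + 1·1/6 + (-2)·1/6 + (-5)·1/6
 = 7/4 + 1 + 1/6 + (-1/3) + (-5/6)
 = 7/4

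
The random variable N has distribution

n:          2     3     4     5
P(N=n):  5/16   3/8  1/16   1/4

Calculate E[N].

E[N] = Σ n·P(N=n)
 = 2·5/16 + 3·3/8 + 4·1/16 + 5·1/4
 = 5/8 + 9/8 + 1/4 + 5/4
 = 13/4

3.25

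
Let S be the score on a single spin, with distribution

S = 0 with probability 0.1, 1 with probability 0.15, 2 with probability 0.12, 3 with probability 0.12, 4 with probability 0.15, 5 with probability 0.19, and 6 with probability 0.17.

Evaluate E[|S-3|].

E[|S-3|] = Σ |s-3|·P(S=s)
 = 3·0.1 + 2·0.15 + 1·0.12 + 0·0.12 + 1·0.15 + 2·0.19 + 3·0.17
 = 0.3 + 0.3 + 0.12 + 0 + 0.15 + 0.38 + 0.51
 = 1.76

1.76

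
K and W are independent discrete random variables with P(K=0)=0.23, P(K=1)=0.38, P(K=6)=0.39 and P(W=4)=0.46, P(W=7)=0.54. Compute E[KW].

15.2864

E[KW] = Σ_k Σ_w kw · P(K=k)P(W=w)
 = 0·0.1058 + 0·0.1242 + 4·0.1748 + 7·0.2052 + 24·0.1794 + 42·0.2106
 = 0 + 0 + 0.6992 + 1.4364 + 4.3056 + 8.8452
 = 15.2864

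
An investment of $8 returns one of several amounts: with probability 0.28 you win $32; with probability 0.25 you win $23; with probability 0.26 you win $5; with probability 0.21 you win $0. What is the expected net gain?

8.01

E[payout] = 32·0.28 + 23·0.25 + 5·0.26 + 0·0.21
 = 8.96 + 5.75 + 1.3 + 0
 = 16.01
Net = 16.01 - 8 = 8.01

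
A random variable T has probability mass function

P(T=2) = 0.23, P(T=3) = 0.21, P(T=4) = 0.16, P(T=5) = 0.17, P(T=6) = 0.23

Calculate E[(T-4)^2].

2.22

E[(T-4)^2] = Σ (t-4)^2·P(T=t)
 = 4·0.23 + 1·0.21 + 0·0.16 + 1·0.17 + 4·0.23
 = 0.92 + 0.21 + 0 + 0.17 + 0.92
 = 2.22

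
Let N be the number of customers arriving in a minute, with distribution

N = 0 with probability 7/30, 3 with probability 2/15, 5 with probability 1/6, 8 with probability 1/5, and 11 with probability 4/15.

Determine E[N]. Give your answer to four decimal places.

5.7667

E[N] = Σ n·P(N=n)
 = 0·7/30 + 3·2/15 + 5·1/6 + 8·1/5 + 11·4/15
 = 0 + 2/5 + 5/6 + 8/5 + 44/15
 = 173/30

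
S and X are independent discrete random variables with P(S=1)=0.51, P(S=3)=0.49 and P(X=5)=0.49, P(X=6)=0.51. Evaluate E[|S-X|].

E[|S-X|] = Σ_s Σ_x |s-x| · P(S=s)P(X=x)
 = 4·0.2499 + 5·0.2601 + 2·0.2401 + 3·0.2499
 = 0.9996 + 1.3005 + 0.4802 + 0.7497
 = 3.53

3.53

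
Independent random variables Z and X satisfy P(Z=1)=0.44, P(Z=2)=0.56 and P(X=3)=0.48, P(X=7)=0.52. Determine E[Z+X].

6.64

E[Z+X] = Σ_z Σ_x (z+x) · P(Z=z)P(X=x)
 = 4·0.2112 + 8·0.2288 + 5·0.2688 + 9·0.2912
 = 0.8448 + 1.8304 + 1.344 + 2.6208
 = 6.64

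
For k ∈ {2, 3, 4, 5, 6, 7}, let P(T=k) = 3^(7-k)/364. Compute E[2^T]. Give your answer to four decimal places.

E[2^T] = Σ 2^t·P(T=t)
 = 4·243/364 + 8·81/364 + 16·27/364 + 32·9/364 + 64·3/364 + 128·1/364
 = 243/91 + 162/91 + 108/91 + 72/91 + 48/91 + 32/91
 = 95/13

7.3077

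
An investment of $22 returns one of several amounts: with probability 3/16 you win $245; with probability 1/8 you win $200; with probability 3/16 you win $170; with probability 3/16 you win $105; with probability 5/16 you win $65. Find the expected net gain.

120.8125

E[payout] = 245·3/16 + 200·1/8 + 170·3/16 + 105·3/16 + 65·5/16
 = 735/16 + 25 + 255/8 + 315/16 + 325/16
 = 2285/16
Net = 2285/16 - 22 = 1933/16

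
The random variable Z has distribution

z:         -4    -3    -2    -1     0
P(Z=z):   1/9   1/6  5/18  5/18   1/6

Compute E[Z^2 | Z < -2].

11.8

P(Z < -2) = 1/9 + 1/6 = 5/18.
E[Z^2 | Z < -2] = [16·1/9 + 9·1/6] / (5/18)
 = 59/18 / (5/18)
 = 59/5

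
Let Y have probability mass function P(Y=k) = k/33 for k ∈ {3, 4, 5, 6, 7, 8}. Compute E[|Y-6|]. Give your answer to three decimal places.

E[|Y-6|] = Σ |y-6|·P(Y=y)
 = 3·1/11 + 2·4/33 + 1·5/33 + 0·2/11 + 1·7/33 + 2·8/33
 = 3/11 + 8/33 + 5/33 + 0 + 7/33 + 16/33
 = 15/11

1.364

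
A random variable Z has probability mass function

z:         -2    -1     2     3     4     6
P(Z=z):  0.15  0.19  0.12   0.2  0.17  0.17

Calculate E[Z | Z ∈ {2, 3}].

P(Z ∈ {2, 3}) = 0.12 + 0.2 = 0.32.
E[Z | Z ∈ {2, 3}] = [2·0.12 + 3·0.2] / 0.32
 = 0.84 / 0.32
 = 21/8

2.625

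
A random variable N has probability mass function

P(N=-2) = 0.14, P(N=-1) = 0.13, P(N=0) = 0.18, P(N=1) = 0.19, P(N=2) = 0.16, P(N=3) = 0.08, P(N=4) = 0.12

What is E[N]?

0.82

E[N] = Σ n·P(N=n)
 = (-2)·0.14 + (-1)·0.13 + 0·0.18 + 1·0.19 + 2·0.16 + 3·0.08 + 4·0.12
 = (-0.28) + (-0.13) + 0 + 0.19 + 0.32 + 0.24 + 0.48
 = 0.82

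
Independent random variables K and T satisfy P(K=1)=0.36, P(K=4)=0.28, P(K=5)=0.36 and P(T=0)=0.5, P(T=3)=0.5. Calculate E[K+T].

4.78

E[K+T] = Σ_k Σ_t (k+t) · P(K=k)P(T=t)
 = 1·0.18 + 4·0.18 + 4·0.14 + 7·0.14 + 5·0.18 + 8·0.18
 = 0.18 + 0.72 + 0.56 + 0.98 + 0.9 + 1.44
 = 4.78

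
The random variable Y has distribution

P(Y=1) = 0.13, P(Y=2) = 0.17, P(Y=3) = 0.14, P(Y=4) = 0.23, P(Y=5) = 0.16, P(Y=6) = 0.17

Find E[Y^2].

E[Y^2] = Σ y^2·P(Y=y)
 = 1·0.13 + 4·0.17 + 9·0.14 + 16·0.23 + 25·0.16 + 36·0.17
 = 0.13 + 0.68 + 1.26 + 3.68 + 4 + 6.12
 = 15.87

15.87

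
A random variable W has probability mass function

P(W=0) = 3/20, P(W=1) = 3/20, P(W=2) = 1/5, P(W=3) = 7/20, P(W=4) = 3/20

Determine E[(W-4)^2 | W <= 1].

P(W <= 1) = 3/20 + 3/20 = 3/10.
E[(W-4)^2 | W <= 1] = [16·3/20 + 9·3/20] / (3/10)
 = 15/4 / (3/10)
 = 25/2

12.5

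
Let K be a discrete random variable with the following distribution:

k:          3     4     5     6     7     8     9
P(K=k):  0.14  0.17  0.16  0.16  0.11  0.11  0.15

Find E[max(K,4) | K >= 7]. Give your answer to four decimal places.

8.1081

P(K >= 7) = 0.11 + 0.11 + 0.15 = 0.37.
E[max(K,4) | K >= 7] = [7·0.11 + 8·0.11 + 9·0.15] / 0.37
 = 3 / 0.37
 = 300/37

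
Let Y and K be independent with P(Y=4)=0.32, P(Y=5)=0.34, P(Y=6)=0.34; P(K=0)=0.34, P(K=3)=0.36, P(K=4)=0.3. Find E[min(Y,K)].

2.28

E[min(Y,K)] = Σ_y Σ_k min(y,k) · P(Y=y)P(K=k)
 = 0·0.1088 + 3·0.1152 + 4·0.096 + 0·0.1156 + 3·0.1224 + 4·0.102 + 0·0.1156 + 3·0.1224 + 4·0.102
 = 0 + 0.3456 + 0.384 + 0 + 0.3672 + 0.408 + 0 + 0.3672 + 0.408
 = 2.28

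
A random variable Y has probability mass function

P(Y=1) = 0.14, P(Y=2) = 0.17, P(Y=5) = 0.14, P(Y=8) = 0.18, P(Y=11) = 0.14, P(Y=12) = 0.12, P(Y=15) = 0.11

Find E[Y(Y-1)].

E[Y(Y-1)] = Σ y(y-1)·P(Y=y)
 = 0·0.14 + 2·0.17 + 20·0.14 + 56·0.18 + 110·0.14 + 132·0.12 + 210·0.11
 = 0 + 0.34 + 2.8 + 10.08 + 15.4 + 15.84 + 23.1
 = 67.56

67.56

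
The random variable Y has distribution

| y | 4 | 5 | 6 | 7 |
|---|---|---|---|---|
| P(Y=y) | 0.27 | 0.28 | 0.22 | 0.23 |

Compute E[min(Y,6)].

5.18

E[min(Y,6)] = Σ min(y,6)·P(Y=y)
 = 4·0.27 + 5·0.28 + 6·0.22 + 6·0.23
 = 1.08 + 1.4 + 1.32 + 1.38
 = 5.18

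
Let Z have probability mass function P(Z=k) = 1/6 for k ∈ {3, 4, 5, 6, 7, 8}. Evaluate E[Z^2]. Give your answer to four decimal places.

E[Z^2] = Σ z^2·P(Z=z)
 = 9·1/6 + 16·1/6 + 25·1/6 + 36·1/6 + 49·1/6 + 64·1/6
 = 3/2 + 8/3 + 25/6 + 6 + 49/6 + 32/3
 = 199/6

33.1667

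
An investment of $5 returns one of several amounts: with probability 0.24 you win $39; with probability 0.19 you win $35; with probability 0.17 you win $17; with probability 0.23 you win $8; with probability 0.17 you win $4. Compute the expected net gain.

16.42

E[payout] = 39·0.24 + 35·0.19 + 17·0.17 + 8·0.23 + 4·0.17
 = 9.36 + 6.65 + 2.89 + 1.84 + 0.68
 = 21.42
Net = 21.42 - 5 = 16.42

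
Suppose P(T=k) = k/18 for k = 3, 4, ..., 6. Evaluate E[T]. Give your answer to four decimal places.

4.7778

E[T] = Σ t·P(T=t)
 = 3·1/6 + 4·2/9 + 5·5/18 + 6·1/3
 = 1/2 + 8/9 + 25/18 + 2
 = 43/9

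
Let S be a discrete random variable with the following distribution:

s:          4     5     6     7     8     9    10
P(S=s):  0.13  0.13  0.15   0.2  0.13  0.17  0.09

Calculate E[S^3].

E[S^3] = Σ s^3·P(S=s)
 = 64·0.13 + 125·0.13 + 216·0.15 + 343·0.2 + 512·0.13 + 729·0.17 + 1000·0.09
 = 8.32 + 16.25 + 32.4 + 68.6 + 66.56 + 123.93 + 90
 = 406.06

406.06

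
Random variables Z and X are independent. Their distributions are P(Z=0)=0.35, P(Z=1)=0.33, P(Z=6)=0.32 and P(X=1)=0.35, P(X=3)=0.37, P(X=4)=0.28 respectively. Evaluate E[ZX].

E[ZX] = Σ_z Σ_x zx · P(Z=z)P(X=x)
 = 0·0.1225 + 0·0.1295 + 0·0.098 + 1·0.1155 + 3·0.1221 + 4·0.0924 + 6·0.112 + 18·0.1184 + 24·0.0896
 = 0 + 0 + 0 + 0.1155 + 0.3663 + 0.3696 + 0.672 + 2.1312 + 2.1504
 = 5.805

5.805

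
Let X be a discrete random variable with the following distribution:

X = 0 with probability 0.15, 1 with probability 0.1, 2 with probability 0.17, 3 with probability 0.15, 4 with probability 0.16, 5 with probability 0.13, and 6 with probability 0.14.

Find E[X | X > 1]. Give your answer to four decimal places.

3.8933

P(X > 1) = 0.17 + 0.15 + 0.16 + 0.13 + 0.14 = 0.75.
E[X | X > 1] = [2·0.17 + 3·0.15 + 4·0.16 + 5·0.13 + 6·0.14] / 0.75
 = 2.92 / 0.75
 = 292/75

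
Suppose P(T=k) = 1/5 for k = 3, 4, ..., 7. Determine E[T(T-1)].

22

E[T(T-1)] = Σ t(t-1)·P(T=t)
 = 6·1/5 + 12·1/5 + 20·1/5 + 30·1/5 + 42·1/5
 = 6/5 + 12/5 + 4 + 6 + 42/5
 = 22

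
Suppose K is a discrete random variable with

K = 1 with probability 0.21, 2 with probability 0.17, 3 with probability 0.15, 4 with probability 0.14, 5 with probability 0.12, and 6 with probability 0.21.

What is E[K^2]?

E[K^2] = Σ k^2·P(K=k)
 = 1·0.21 + 4·0.17 + 9·0.15 + 16·0.14 + 25·0.12 + 36·0.21
 = 0.21 + 0.68 + 1.35 + 2.24 + 3 + 7.56
 = 15.04

15.04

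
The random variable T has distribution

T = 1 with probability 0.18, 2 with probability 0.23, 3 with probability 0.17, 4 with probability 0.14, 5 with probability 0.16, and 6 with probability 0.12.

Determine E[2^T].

17.68

E[2^T] = Σ 2^t·P(T=t)
 = 2·0.18 + 4·0.23 + 8·0.17 + 16·0.14 + 32·0.16 + 64·0.12
 = 0.36 + 0.92 + 1.36 + 2.24 + 5.12 + 7.68
 = 17.68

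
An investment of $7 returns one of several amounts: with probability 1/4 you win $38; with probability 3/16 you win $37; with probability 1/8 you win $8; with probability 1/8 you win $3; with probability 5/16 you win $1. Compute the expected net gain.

E[payout] = 38·1/4 + 37·3/16 + 8·1/8 + 3·1/8 + 1·5/16
 = 19/2 + 111/16 + 1 + 3/8 + 5/16
 = 145/8
Net = 145/8 - 7 = 89/8

11.125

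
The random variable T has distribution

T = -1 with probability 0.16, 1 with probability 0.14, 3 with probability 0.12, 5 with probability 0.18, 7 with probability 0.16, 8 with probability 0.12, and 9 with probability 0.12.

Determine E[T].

E[T] = Σ t·P(T=t)
 = (-1)·0.16 + 1·0.14 + 3·0.12 + 5·0.18 + 7·0.16 + 8·0.12 + 9·0.12
 = (-0.16) + 0.14 + 0.36 + 0.9 + 1.12 + 0.96 + 1.08
 = 4.4

4.4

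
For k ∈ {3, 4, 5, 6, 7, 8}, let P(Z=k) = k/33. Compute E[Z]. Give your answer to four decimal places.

6.0303

E[Z] = Σ z·P(Z=z)
 = 3·1/11 + 4·4/33 + 5·5/33 + 6·2/11 + 7·7/33 + 8·8/33
 = 3/11 + 16/33 + 25/33 + 12/11 + 49/33 + 64/33
 = 199/33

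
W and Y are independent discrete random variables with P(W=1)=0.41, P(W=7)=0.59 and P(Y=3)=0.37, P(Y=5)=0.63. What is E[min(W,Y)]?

E[min(W,Y)] = Σ_w Σ_y min(w,y) · P(W=w)P(Y=y)
 = 1·0.1517 + 1·0.2583 + 3·0.2183 + 5·0.3717
 = 0.1517 + 0.2583 + 0.6549 + 1.8585
 = 2.9234

2.9234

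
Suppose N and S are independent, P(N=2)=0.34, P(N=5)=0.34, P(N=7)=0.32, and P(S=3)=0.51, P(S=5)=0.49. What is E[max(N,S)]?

E[max(N,S)] = Σ_n Σ_s max(n,s) · P(N=n)P(S=s)
 = 3·0.1734 + 5·0.1666 + 5·0.1734 + 5·0.1666 + 7·0.1632 + 7·0.1568
 = 0.5202 + 0.833 + 0.867 + 0.833 + 1.1424 + 1.0976
 = 5.2932

5.2932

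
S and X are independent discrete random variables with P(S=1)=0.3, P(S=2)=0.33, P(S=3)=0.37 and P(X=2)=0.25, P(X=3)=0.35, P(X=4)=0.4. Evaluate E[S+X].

5.22

E[S+X] = Σ_s Σ_x (s+x) · P(S=s)P(X=x)
 = 3·0.075 + 4·0.105 + 5·0.12 + 4·0.0825 + 5·0.1155 + 6·0.132 + 5·0.0925 + 6·0.1295 + 7·0.148
 = 0.225 + 0.42 + 0.6 + 0.33 + 0.5775 + 0.792 + 0.4625 + 0.777 + 1.036
 = 5.22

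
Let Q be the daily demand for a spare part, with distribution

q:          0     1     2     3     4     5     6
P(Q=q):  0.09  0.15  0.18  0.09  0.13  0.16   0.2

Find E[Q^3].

E[Q^3] = Σ q^3·P(Q=q)
 = 0·0.09 + 1·0.15 + 8·0.18 + 27·0.09 + 64·0.13 + 125·0.16 + 216·0.2
 = 0 + 0.15 + 1.44 + 2.43 + 8.32 + 20 + 43.2
 = 75.54

75.54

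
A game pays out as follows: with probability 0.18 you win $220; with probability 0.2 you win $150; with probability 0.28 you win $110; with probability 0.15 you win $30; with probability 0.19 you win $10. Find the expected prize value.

106.8

E[payout] = 220·0.18 + 150·0.2 + 110·0.28 + 30·0.15 + 10·0.19
 = 39.6 + 30 + 30.8 + 4.5 + 1.9
 = 106.8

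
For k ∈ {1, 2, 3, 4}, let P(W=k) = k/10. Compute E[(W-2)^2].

2

E[(W-2)^2] = Σ (w-2)^2·P(W=w)
 = 1·1/10 + 0·1/5 + 1·3/10 + 4·2/5
 = 1/10 + 0 + 3/10 + 8/5
 = 2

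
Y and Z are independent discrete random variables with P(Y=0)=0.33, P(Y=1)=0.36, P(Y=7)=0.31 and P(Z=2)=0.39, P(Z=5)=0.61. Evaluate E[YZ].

9.6899

E[YZ] = Σ_y Σ_z yz · P(Y=y)P(Z=z)
 = 0·0.1287 + 0·0.2013 + 2·0.1404 + 5·0.2196 + 14·0.1209 + 35·0.1891
 = 0 + 0 + 0.2808 + 1.098 + 1.6926 + 6.6185
 = 9.6899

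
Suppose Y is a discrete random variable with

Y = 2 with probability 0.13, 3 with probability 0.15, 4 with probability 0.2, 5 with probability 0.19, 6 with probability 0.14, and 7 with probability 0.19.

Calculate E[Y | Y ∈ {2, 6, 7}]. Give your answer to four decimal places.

P(Y ∈ {2, 6, 7}) = 0.13 + 0.14 + 0.19 = 0.46.
E[Y | Y ∈ {2, 6, 7}] = [2·0.13 + 6·0.14 + 7·0.19] / 0.46
 = 2.43 / 0.46
 = 243/46

5.2826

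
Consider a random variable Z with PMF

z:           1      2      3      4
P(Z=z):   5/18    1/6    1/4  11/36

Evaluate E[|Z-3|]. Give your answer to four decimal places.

1.0278

E[|Z-3|] = Σ |z-3|·P(Z=z)
 = 2·5/18 + 1·1/6 + 0·1/4 + 1·11/36
 = 5/9 + 1/6 + 0 + 11/36
 = 37/36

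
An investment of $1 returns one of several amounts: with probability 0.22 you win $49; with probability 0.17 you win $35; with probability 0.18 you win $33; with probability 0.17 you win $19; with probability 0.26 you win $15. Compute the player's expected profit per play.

E[payout] = 49·0.22 + 35·0.17 + 33·0.18 + 19·0.17 + 15·0.26
 = 10.78 + 5.95 + 5.94 + 3.23 + 3.9
 = 29.8
Net = 29.8 - 1 = 28.8

28.8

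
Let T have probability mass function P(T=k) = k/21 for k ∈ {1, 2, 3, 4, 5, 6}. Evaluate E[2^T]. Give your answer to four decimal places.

E[2^T] = Σ 2^t·P(T=t)
 = 2·1/21 + 4·2/21 + 8·1/7 + 16·4/21 + 32·5/21 + 64·2/7
 = 2/21 + 8/21 + 8/7 + 64/21 + 160/21 + 128/7
 = 214/7

30.5714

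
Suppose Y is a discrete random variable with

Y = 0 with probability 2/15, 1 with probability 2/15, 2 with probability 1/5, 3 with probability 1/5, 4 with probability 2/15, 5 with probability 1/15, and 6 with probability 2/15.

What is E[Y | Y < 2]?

P(Y < 2) = 2/15 + 2/15 = 4/15.
E[Y | Y < 2] = [0·2/15 + 1·2/15] / (4/15)
 = 2/15 / (4/15)
 = 1/2

0.5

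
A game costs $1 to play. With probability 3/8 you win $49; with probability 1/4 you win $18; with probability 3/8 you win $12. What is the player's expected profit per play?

E[payout] = 49·3/8 + 18·1/4 + 12·3/8
 = 147/8 + 9/2 + 9/2
 = 219/8
Net = 219/8 - 1 = 211/8

26.375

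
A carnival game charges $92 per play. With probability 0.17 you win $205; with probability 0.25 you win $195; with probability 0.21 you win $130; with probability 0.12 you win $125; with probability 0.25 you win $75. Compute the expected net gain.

E[payout] = 205·0.17 + 195·0.25 + 130·0.21 + 125·0.12 + 75·0.25
 = 34.85 + 48.75 + 27.3 + 15 + 18.75
 = 144.65
Net = 144.65 - 92 = 52.65

52.65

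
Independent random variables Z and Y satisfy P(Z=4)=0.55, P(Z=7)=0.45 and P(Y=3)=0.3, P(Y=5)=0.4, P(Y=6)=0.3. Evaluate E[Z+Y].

10.05

E[Z+Y] = Σ_z Σ_y (z+y) · P(Z=z)P(Y=y)
 = 7·0.165 + 9·0.22 + 10·0.165 + 10·0.135 + 12·0.18 + 13·0.135
 = 1.155 + 1.98 + 1.65 + 1.35 + 2.16 + 1.755
 = 10.05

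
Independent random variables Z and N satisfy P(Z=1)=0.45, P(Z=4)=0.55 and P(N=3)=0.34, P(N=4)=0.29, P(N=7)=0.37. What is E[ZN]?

12.6405

E[ZN] = Σ_z Σ_n zn · P(Z=z)P(N=n)
 = 3·0.153 + 4·0.1305 + 7·0.1665 + 12·0.187 + 16·0.1595 + 28·0.2035
 = 0.459 + 0.522 + 1.1655 + 2.244 + 2.552 + 5.698
 = 12.6405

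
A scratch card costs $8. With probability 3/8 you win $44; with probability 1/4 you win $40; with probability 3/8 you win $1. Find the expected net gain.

18.875

E[payout] = 44·3/8 + 40·1/4 + 1·3/8
 = 33/2 + 10 + 3/8
 = 215/8
Net = 215/8 - 8 = 151/8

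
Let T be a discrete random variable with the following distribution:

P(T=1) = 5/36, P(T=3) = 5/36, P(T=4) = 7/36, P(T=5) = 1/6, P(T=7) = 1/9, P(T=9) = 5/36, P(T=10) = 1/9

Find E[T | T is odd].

P(T is odd) = 5/36 + 5/36 + 1/6 + 1/9 + 5/36 = 25/36.
E[T | T is odd] = [1·5/36 + 3·5/36 + 5·1/6 + 7·1/9 + 9·5/36] / (25/36)
 = 41/12 / (25/36)
 = 123/25

4.92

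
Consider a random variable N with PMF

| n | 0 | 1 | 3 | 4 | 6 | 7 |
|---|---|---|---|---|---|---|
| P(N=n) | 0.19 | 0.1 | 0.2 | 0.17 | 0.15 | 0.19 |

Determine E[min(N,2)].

E[min(N,2)] = Σ min(n,2)·P(N=n)
 = 0·0.19 + 1·0.1 + 2·0.2 + 2·0.17 + 2·0.15 + 2·0.19
 = 0 + 0.1 + 0.4 + 0.34 + 0.3 + 0.38
 = 1.52

1.52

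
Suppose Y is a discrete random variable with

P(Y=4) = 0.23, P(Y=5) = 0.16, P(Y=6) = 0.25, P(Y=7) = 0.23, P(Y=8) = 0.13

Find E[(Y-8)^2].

E[(Y-8)^2] = Σ (y-8)^2·P(Y=y)
 = 16·0.23 + 9·0.16 + 4·0.25 + 1·0.23 + 0·0.13
 = 3.68 + 1.44 + 1 + 0.23 + 0
 = 6.35

6.35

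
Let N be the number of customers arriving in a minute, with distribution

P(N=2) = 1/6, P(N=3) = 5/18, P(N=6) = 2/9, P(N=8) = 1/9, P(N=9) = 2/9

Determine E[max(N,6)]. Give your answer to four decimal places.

E[max(N,6)] = Σ max(n,6)·P(N=n)
 = 6·1/6 + 6·5/18 + 6·2/9 + 8·1/9 + 9·2/9
 = 1 + 5/3 + 4/3 + 8/9 + 2
 = 62/9

6.8889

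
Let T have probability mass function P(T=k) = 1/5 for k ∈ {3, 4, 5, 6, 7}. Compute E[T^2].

27

E[T^2] = Σ t^2·P(T=t)
 = 9·1/5 + 16·1/5 + 25·1/5 + 36·1/5 + 49·1/5
 = 9/5 + 16/5 + 5 + 36/5 + 49/5
 = 27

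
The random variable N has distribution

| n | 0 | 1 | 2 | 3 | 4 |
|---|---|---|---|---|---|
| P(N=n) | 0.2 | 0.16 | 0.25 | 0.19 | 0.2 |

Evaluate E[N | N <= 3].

P(N <= 3) = 0.2 + 0.16 + 0.25 + 0.19 = 0.8.
E[N | N <= 3] = [0·0.2 + 1·0.16 + 2·0.25 + 3·0.19] / 0.8
 = 1.23 / 0.8
 = 123/80

1.5375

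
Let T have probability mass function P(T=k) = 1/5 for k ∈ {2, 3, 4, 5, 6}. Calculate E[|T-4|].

E[|T-4|] = Σ |t-4|·P(T=t)
 = 2·1/5 + 1·1/5 + 0·1/5 + 1·1/5 + 2·1/5
 = 2/5 + 1/5 + 0 + 1/5 + 2/5
 = 6/5

1.2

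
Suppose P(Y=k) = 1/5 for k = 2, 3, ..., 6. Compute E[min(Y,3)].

E[min(Y,3)] = Σ min(y,3)·P(Y=y)
 = 2·1/5 + 3·1/5 + 3·1/5 + 3·1/5 + 3·1/5
 = 2/5 + 3/5 + 3/5 + 3/5 + 3/5
 = 14/5

2.8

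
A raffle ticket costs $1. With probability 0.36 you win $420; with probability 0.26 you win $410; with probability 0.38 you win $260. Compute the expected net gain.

E[payout] = 420·0.36 + 410·0.26 + 260·0.38
 = 151.2 + 106.6 + 98.8
 = 356.6
Net = 356.6 - 1 = 355.6

355.6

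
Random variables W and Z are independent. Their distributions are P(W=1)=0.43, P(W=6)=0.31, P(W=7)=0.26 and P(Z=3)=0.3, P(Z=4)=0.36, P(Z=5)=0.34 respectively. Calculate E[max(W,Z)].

E[max(W,Z)] = Σ_w Σ_z max(w,z) · P(W=w)P(Z=z)
 = 3·0.129 + 4·0.1548 + 5·0.1462 + 6·0.093 + 6·0.1116 + 6·0.1054 + 7·0.078 + 7·0.0936 + 7·0.0884
 = 0.387 + 0.6192 + 0.731 + 0.558 + 0.6696 + 0.6324 + 0.546 + 0.6552 + 0.6188
 = 5.4172

5.4172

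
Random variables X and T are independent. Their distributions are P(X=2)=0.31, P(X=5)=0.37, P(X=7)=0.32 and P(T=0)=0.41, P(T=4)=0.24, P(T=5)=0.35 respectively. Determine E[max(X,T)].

E[max(X,T)] = Σ_x Σ_t max(x,t) · P(X=x)P(T=t)
 = 2·0.1271 + 4·0.0744 + 5·0.1085 + 5·0.1517 + 5·0.0888 + 5·0.1295 + 7·0.1312 + 7·0.0768 + 7·0.112
 = 0.2542 + 0.2976 + 0.5425 + 0.7585 + 0.444 + 0.6475 + 0.9184 + 0.5376 + 0.784
 = 5.1843

5.1843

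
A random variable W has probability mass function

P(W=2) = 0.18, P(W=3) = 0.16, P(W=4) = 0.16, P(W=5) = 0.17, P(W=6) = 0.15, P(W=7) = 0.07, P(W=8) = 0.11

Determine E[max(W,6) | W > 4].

6.58

P(W > 4) = 0.17 + 0.15 + 0.07 + 0.11 = 0.5.
E[max(W,6) | W > 4] = [6·0.17 + 6·0.15 + 7·0.07 + 8·0.11] / 0.5
 = 3.29 / 0.5
 = 329/50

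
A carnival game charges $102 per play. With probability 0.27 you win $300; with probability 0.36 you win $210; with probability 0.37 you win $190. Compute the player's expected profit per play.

E[payout] = 300·0.27 + 210·0.36 + 190·0.37
 = 81 + 75.6 + 70.3
 = 226.9
Net = 226.9 - 102 = 124.9

124.9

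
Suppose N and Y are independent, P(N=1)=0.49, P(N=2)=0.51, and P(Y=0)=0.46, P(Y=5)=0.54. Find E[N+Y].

E[N+Y] = Σ_n Σ_y (n+y) · P(N=n)P(Y=y)
 = 1·0.2254 + 6·0.2646 + 2·0.2346 + 7·0.2754
 = 0.2254 + 1.5876 + 0.4692 + 1.9278
 = 4.21

4.21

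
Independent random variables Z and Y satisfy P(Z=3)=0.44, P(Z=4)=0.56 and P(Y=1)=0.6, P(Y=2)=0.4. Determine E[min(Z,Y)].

E[min(Z,Y)] = Σ_z Σ_y min(z,y) · P(Z=z)P(Y=y)
 = 1·0.264 + 2·0.176 + 1·0.336 + 2·0.224
 = 0.264 + 0.352 + 0.336 + 0.448
 = 1.4

1.4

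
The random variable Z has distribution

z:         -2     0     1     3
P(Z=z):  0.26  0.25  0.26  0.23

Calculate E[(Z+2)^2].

9.09

E[(Z+2)^2] = Σ (z+2)^2·P(Z=z)
 = 0·0.26 + 4·0.25 + 9·0.26 + 25·0.23
 = 0 + 1 + 2.34 + 5.75
 = 9.09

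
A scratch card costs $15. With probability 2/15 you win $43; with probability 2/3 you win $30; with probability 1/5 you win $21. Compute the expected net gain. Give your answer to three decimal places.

E[payout] = 43·2/15 + 30·2/3 + 21·1/5
 = 86/15 + 20 + 21/5
 = 449/15
Net = 449/15 - 15 = 224/15

14.933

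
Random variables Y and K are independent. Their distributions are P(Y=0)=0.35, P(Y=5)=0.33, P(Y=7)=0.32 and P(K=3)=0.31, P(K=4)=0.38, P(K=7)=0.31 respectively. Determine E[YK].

E[YK] = Σ_y Σ_k yk · P(Y=y)P(K=k)
 = 0·0.1085 + 0·0.133 + 0·0.1085 + 15·0.1023 + 20·0.1254 + 35·0.1023 + 21·0.0992 + 28·0.1216 + 49·0.0992
 = 0 + 0 + 0 + 1.5345 + 2.508 + 3.5805 + 2.0832 + 3.4048 + 4.8608
 = 17.9718

17.9718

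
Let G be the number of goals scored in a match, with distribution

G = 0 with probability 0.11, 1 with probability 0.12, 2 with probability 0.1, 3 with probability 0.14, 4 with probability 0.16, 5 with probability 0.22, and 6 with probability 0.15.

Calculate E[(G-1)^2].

E[(G-1)^2] = Σ (g-1)^2·P(G=g)
 = 1·0.11 + 0·0.12 + 1·0.1 + 4·0.14 + 9·0.16 + 16·0.22 + 25·0.15
 = 0.11 + 0 + 0.1 + 0.56 + 1.44 + 3.52 + 3.75
 = 9.48

9.48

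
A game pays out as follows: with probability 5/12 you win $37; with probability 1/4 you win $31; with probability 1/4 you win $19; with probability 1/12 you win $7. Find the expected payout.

E[payout] = 37·5/12 + 31·1/4 + 19·1/4 + 7·1/12
 = 185/12 + 31/4 + 19/4 + 7/12
 = 57/2

28.5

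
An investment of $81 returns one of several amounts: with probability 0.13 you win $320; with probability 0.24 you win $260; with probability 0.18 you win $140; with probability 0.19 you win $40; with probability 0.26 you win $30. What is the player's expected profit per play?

63.6

E[payout] = 320·0.13 + 260·0.24 + 140·0.18 + 40·0.19 + 30·0.26
 = 41.6 + 62.4 + 25.2 + 7.6 + 7.8
 = 144.6
Net = 144.6 - 81 = 63.6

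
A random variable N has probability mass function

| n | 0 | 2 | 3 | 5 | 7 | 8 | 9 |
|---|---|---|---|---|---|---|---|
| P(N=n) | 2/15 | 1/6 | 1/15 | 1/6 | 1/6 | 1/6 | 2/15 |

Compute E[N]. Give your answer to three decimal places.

5.067

E[N] = Σ n·P(N=n)
 = 0·2/15 + 2·1/6 + 3·1/15 + 5·1/6 + 7·1/6 + 8·1/6 + 9·2/15
 = 0 + 1/3 + 1/5 + 5/6 + 7/6 + 4/3 + 6/5
 = 76/15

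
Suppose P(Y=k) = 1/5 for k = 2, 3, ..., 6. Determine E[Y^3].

88

E[Y^3] = Σ y^3·P(Y=y)
 = 8·1/5 + 27·1/5 + 64·1/5 + 125·1/5 + 216·1/5
 = 8/5 + 27/5 + 64/5 + 25 + 216/5
 = 88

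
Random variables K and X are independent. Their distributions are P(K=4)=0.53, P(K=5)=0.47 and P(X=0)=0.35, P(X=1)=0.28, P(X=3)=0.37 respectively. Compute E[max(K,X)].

4.47

E[max(K,X)] = Σ_k Σ_x max(k,x) · P(K=k)P(X=x)
 = 4·0.1855 + 4·0.1484 + 4·0.1961 + 5·0.1645 + 5·0.1316 + 5·0.1739
 = 0.742 + 0.5936 + 0.7844 + 0.8225 + 0.658 + 0.8695
 = 4.47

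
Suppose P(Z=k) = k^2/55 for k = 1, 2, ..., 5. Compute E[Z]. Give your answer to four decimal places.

4.0909

E[Z] = Σ z·P(Z=z)
 = 1·1/55 + 2·4/55 + 3·9/55 + 4·16/55 + 5·5/11
 = 1/55 + 8/55 + 27/55 + 64/55 + 25/11
 = 45/11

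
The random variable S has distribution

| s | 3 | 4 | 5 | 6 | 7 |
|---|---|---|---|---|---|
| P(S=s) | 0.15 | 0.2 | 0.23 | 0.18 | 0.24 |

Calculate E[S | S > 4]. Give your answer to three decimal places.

6.015

P(S > 4) = 0.23 + 0.18 + 0.24 = 0.65.
E[S | S > 4] = [5·0.23 + 6·0.18 + 7·0.24] / 0.65
 = 3.91 / 0.65
 = 391/65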